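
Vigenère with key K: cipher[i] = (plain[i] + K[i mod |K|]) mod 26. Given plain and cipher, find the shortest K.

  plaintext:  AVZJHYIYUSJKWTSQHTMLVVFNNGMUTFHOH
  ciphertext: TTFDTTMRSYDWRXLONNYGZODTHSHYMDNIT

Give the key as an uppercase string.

  i= 0: T-A = 19 → T
  i= 1: T-V = 24 → Y
  i= 2: F-Z =  6 → G
  i= 3: D-J = 20 → U
  i= 4: T-H = 12 → M
  i= 5: T-Y = 21 → V
  i= 6: M-I =  4 → E
  i= 7: R-Y = 19 → T
  i= 8: S-U = 24 → Y
  i= 9: Y-S =  6 → G
  i=10: D-J = 20 → U
  i=11: W-K = 12 → M
  i=12: R-W = 21 → V
  i=13: X-T =  4 → E
  i=14: L-S = 19 → T
  i=15: O-Q = 24 → Y
  i=16: N-H =  6 → G
  i=17: N-T = 20 → U
  i=18: Y-M = 12 → M
  i=19: G-L = 21 → V
  i=20: Z-V =  4 → E
  i=21: O-V = 19 → T
  i=22: D-F = 24 → Y
  i=23: T-N =  6 → G
  i=24: H-N = 20 → U
  i=25: S-G = 12 → M
  i=26: H-M = 21 → V
  i=27: Y-U =  4 → E
  i=28: M-T = 19 → T
  i=29: D-F = 24 → Y
  i=30: N-H =  6 → G
  i=31: I-O = 20 → U
  i=32: T-H = 12 → M
  shifts repeat with period 7: TYGUMVE

TYGUMVE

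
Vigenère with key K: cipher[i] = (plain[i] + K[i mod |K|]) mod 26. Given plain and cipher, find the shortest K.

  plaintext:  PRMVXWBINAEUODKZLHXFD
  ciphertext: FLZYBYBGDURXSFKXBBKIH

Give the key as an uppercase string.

QUNDECAY

  i= 0: F-P = 16 → Q
  i= 1: L-R = 20 → U
  i= 2: Z-M = 13 → N
  i= 3: Y-V =  3 → D
  i= 4: B-X =  4 → E
  i= 5: Y-W =  2 → C
  i= 6: B-B =  0 → A
  i= 7: G-I = 24 → Y
  i= 8: D-N = 16 → Q
  i= 9: U-A = 20 → U
  i=10: R-E = 13 → N
  i=11: X-U =  3 → D
  i=12: S-O =  4 → E
  i=13: F-D =  2 → C
  i=14: K-K =  0 → A
  i=15: X-Z = 24 → Y
  i=16: B-L = 16 → Q
  i=17: B-H = 20 → U
  i=18: K-X = 13 → N
  i=19: I-F =  3 → D
  i=20: H-D =  4 → E
  shifts repeat with period 8: QUNDECAY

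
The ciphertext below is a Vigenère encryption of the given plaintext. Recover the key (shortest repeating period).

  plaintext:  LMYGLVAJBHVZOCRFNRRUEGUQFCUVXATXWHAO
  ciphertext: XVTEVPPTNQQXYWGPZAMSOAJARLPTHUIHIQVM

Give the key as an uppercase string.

  i= 0: X-L = 12 → M
  i= 1: V-M =  9 → J
  i= 2: T-Y = 21 → V
  i= 3: E-G = 24 → Y
  i= 4: V-L = 10 → K
  i= 5: P-V = 20 → U
  i= 6: P-A = 15 → P
  i= 7: T-J = 10 → K
  i= 8: N-B = 12 → M
  i= 9: Q-H =  9 → J
  i=10: Q-V = 21 → V
  i=11: X-Z = 24 → Y
  i=12: Y-O = 10 → K
  i=13: W-C = 20 → U
  i=14: G-R = 15 → P
  i=15: P-F = 10 → K
  i=16: Z-N = 12 → M
  i=17: A-R =  9 → J
  i=18: M-R = 21 → V
  i=19: S-U = 24 → Y
  i=20: O-E = 10 → K
  i=21: A-G = 20 → U
  i=22: J-U = 15 → P
  i=23: A-Q = 10 → K
  i=24: R-F = 12 → M
  i=25: L-C =  9 → J
  i=26: P-U = 21 → V
  i=27: T-V = 24 → Y
  i=28: H-X = 10 → K
  i=29: U-A = 20 → U
  i=30: I-T = 15 → P
  i=31: H-X = 10 → K
  i=32: I-W = 12 → M
  i=33: Q-H =  9 → J
  i=34: V-A = 21 → V
  i=35: M-O = 24 → Y
  shifts repeat with period 8: MJVYKUPK

MJVYKUPK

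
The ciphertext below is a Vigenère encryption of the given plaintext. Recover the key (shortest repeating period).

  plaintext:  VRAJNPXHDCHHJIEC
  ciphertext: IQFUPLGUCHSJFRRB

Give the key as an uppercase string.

NZFLCWJ

  i= 0: I-V = 13 → N
  i= 1: Q-R = 25 → Z
  i= 2: F-A =  5 → F
  i= 3: U-J = 11 → L
  i= 4: P-N =  2 → C
  i= 5: L-P = 22 → W
  i= 6: G-X =  9 → J
  i= 7: U-H = 13 → N
  i= 8: C-D = 25 → Z
  i= 9: H-C =  5 → F
  i=10: S-H = 11 → L
  i=11: J-H =  2 → C
  i=12: F-J = 22 → W
  i=13: R-I =  9 → J
  i=14: R-E = 13 → N
  i=15: B-C = 25 → Z
  shifts repeat with period 7: NZFLCWJ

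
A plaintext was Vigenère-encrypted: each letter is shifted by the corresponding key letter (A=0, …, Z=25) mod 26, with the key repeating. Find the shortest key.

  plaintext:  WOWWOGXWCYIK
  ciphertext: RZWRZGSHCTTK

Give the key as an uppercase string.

VLA

  i= 0: R-W = 21 → V
  i= 1: Z-O = 11 → L
  i= 2: W-W =  0 → A
  i= 3: R-W = 21 → V
  i= 4: Z-O = 11 → L
  i= 5: G-G =  0 → A
  i= 6: S-X = 21 → V
  i= 7: H-W = 11 → L
  i= 8: C-C =  0 → A
  i= 9: T-Y = 21 → V
  i=10: T-I = 11 → L
  i=11: K-K =  0 → A
  shifts repeat with period 3: VLA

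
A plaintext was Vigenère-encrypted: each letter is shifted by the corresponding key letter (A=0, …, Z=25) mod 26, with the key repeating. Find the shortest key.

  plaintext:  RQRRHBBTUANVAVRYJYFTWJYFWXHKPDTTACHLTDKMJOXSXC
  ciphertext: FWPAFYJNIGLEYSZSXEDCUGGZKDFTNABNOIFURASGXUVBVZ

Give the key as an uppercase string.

  i= 0: F-R = 14 → O
  i= 1: W-Q =  6 → G
  i= 2: P-R = 24 → Y
  i= 3: A-R =  9 → J
  i= 4: F-H = 24 → Y
  i= 5: Y-B = 23 → X
  i= 6: J-B =  8 → I
  i= 7: N-T = 20 → U
  i= 8: I-U = 14 → O
  i= 9: G-A =  6 → G
  i=10: L-N = 24 → Y
  i=11: E-V =  9 → J
  i=12: Y-A = 24 → Y
  i=13: S-V = 23 → X
  i=14: Z-R =  8 → I
  i=15: S-Y = 20 → U
  i=16: X-J = 14 → O
  i=17: E-Y =  6 → G
  i=18: D-F = 24 → Y
  i=19: C-T =  9 → J
  i=20: U-W = 24 → Y
  i=21: G-J = 23 → X
  i=22: G-Y =  8 → I
  i=23: Z-F = 20 → U
  i=24: K-W = 14 → O
  i=25: D-X =  6 → G
  i=26: F-H = 24 → Y
  i=27: T-K =  9 → J
  i=28: N-P = 24 → Y
  i=29: A-D = 23 → X
  i=30: B-T =  8 → I
  i=31: N-T = 20 → U
  i=32: O-A = 14 → O
  i=33: I-C =  6 → G
  i=34: F-H = 24 → Y
  i=35: U-L =  9 → J
  i=36: R-T = 24 → Y
  i=37: A-D = 23 → X
  i=38: S-K =  8 → I
  i=39: G-M = 20 → U
  i=40: X-J = 14 → O
  i=41: U-O =  6 → G
  i=42: V-X = 24 → Y
  i=43: B-S =  9 → J
  i=44: V-X = 24 → Y
  i=45: Z-C = 23 → X
  shifts repeat with period 8: OGYJYXIU

OGYJYXIU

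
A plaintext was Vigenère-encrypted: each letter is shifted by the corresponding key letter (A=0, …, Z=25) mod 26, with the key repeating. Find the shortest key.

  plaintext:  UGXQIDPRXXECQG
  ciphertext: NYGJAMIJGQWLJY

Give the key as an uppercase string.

TSJ

  i= 0: N-U = 19 → T
  i= 1: Y-G = 18 → S
  i= 2: G-X =  9 → J
  i= 3: J-Q = 19 → T
  i= 4: A-I = 18 → S
  i= 5: M-D =  9 → J
  i= 6: I-P = 19 → T
  i= 7: J-R = 18 → S
  i= 8: G-X =  9 → J
  i= 9: Q-X = 19 → T
  i=10: W-E = 18 → S
  i=11: L-C =  9 → J
  i=12: J-Q = 19 → T
  i=13: Y-G = 18 → S
  shifts repeat with period 3: TSJ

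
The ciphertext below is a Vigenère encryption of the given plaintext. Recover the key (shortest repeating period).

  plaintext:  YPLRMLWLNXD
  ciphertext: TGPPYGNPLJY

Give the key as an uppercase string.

  i= 0: T-Y = 21 → V
  i= 1: G-P = 17 → R
  i= 2: P-L =  4 → E
  i= 3: P-R = 24 → Y
  i= 4: Y-M = 12 → M
  i= 5: G-L = 21 → V
  i= 6: N-W = 17 → R
  i= 7: P-L =  4 → E
  i= 8: L-N = 24 → Y
  i= 9: J-X = 12 → M
  i=10: Y-D = 21 → V
  shifts repeat with period 5: VREYM

VREYM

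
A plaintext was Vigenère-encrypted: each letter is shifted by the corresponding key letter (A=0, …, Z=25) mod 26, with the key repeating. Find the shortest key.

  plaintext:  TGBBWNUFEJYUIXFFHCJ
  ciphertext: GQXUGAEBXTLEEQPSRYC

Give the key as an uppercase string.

  i= 0: G-T = 13 → N
  i= 1: Q-G = 10 → K
  i= 2: X-B = 22 → W
  i= 3: U-B = 19 → T
  i= 4: G-W = 10 → K
  i= 5: A-N = 13 → N
  i= 6: E-U = 10 → K
  i= 7: B-F = 22 → W
  i= 8: X-E = 19 → T
  i= 9: T-J = 10 → K
  i=10: L-Y = 13 → N
  i=11: E-U = 10 → K
  i=12: E-I = 22 → W
  i=13: Q-X = 19 → T
  i=14: P-F = 10 → K
  i=15: S-F = 13 → N
  i=16: R-H = 10 → K
  i=17: Y-C = 22 → W
  i=18: C-J = 19 → T
  shifts repeat with period 5: NKWTK

NKWTK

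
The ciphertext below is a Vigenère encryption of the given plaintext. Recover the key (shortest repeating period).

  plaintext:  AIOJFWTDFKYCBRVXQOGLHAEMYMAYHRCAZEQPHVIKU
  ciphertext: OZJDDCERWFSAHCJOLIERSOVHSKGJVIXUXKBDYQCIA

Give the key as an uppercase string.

ORVUYGL

  i= 0: O-A = 14 → O
  i= 1: Z-I = 17 → R
  i= 2: J-O = 21 → V
  i= 3: D-J = 20 → U
  i= 4: D-F = 24 → Y
  i= 5: C-W =  6 → G
  i= 6: E-T = 11 → L
  i= 7: R-D = 14 → O
  i= 8: W-F = 17 → R
  i= 9: F-K = 21 → V
  i=10: S-Y = 20 → U
  i=11: A-C = 24 → Y
  i=12: H-B =  6 → G
  i=13: C-R = 11 → L
  i=14: J-V = 14 → O
  i=15: O-X = 17 → R
  i=16: L-Q = 21 → V
  i=17: I-O = 20 → U
  i=18: E-G = 24 → Y
  i=19: R-L =  6 → G
  i=20: S-H = 11 → L
  i=21: O-A = 14 → O
  i=22: V-E = 17 → R
  i=23: H-M = 21 → V
  i=24: S-Y = 20 → U
  i=25: K-M = 24 → Y
  i=26: G-A =  6 → G
  i=27: J-Y = 11 → L
  i=28: V-H = 14 → O
  i=29: I-R = 17 → R
  i=30: X-C = 21 → V
  i=31: U-A = 20 → U
  i=32: X-Z = 24 → Y
  i=33: K-E =  6 → G
  i=34: B-Q = 11 → L
  i=35: D-P = 14 → O
  i=36: Y-H = 17 → R
  i=37: Q-V = 21 → V
  i=38: C-I = 20 → U
  i=39: I-K = 24 → Y
  i=40: A-U =  6 → G
  shifts repeat with period 7: ORVUYGL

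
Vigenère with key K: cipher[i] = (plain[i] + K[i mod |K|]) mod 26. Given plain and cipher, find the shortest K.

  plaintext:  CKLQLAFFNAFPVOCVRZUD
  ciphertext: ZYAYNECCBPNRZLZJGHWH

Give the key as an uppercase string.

XOPICEX

  i= 0: Z-C = 23 → X
  i= 1: Y-K = 14 → O
  i= 2: A-L = 15 → P
  i= 3: Y-Q =  8 → I
  i= 4: N-L =  2 → C
  i= 5: E-A =  4 → E
  i= 6: C-F = 23 → X
  i= 7: C-F = 23 → X
  i= 8: B-N = 14 → O
  i= 9: P-A = 15 → P
  i=10: N-F =  8 → I
  i=11: R-P =  2 → C
  i=12: Z-V =  4 → E
  i=13: L-O = 23 → X
  i=14: Z-C = 23 → X
  i=15: J-V = 14 → O
  i=16: G-R = 15 → P
  i=17: H-Z =  8 → I
  i=18: W-U =  2 → C
  i=19: H-D =  4 → E
  shifts repeat with period 7: XOPICEX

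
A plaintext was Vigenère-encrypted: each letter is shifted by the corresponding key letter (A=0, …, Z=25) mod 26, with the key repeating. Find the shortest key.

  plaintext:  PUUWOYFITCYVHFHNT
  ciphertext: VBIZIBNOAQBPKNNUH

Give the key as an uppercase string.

GHODUDI

  i= 0: V-P =  6 → G
  i= 1: B-U =  7 → H
  i= 2: I-U = 14 → O
  i= 3: Z-W =  3 → D
  i= 4: I-O = 20 → U
  i= 5: B-Y =  3 → D
  i= 6: N-F =  8 → I
  i= 7: O-I =  6 → G
  i= 8: A-T =  7 → H
  i= 9: Q-C = 14 → O
  i=10: B-Y =  3 → D
  i=11: P-V = 20 → U
  i=12: K-H =  3 → D
  i=13: N-F =  8 → I
  i=14: N-H =  6 → G
  i=15: U-N =  7 → H
  i=16: H-T = 14 → O
  shifts repeat with period 7: GHODUDI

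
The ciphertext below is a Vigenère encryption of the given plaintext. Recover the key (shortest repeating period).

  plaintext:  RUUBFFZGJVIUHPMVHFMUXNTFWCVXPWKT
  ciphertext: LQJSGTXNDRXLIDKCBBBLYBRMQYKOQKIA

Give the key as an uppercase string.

UWPRBOYH

  i= 0: L-R = 20 → U
  i= 1: Q-U = 22 → W
  i= 2: J-U = 15 → P
  i= 3: S-B = 17 → R
  i= 4: G-F =  1 → B
  i= 5: T-F = 14 → O
  i= 6: X-Z = 24 → Y
  i= 7: N-G =  7 → H
  i= 8: D-J = 20 → U
  i= 9: R-V = 22 → W
  i=10: X-I = 15 → P
  i=11: L-U = 17 → R
  i=12: I-H =  1 → B
  i=13: D-P = 14 → O
  i=14: K-M = 24 → Y
  i=15: C-V =  7 → H
  i=16: B-H = 20 → U
  i=17: B-F = 22 → W
  i=18: B-M = 15 → P
  i=19: L-U = 17 → R
  i=20: Y-X =  1 → B
  i=21: B-N = 14 → O
  i=22: R-T = 24 → Y
  i=23: M-F =  7 → H
  i=24: Q-W = 20 → U
  i=25: Y-C = 22 → W
  i=26: K-V = 15 → P
  i=27: O-X = 17 → R
  i=28: Q-P =  1 → B
  i=29: K-W = 14 → O
  i=30: I-K = 24 → Y
  i=31: A-T =  7 → H
  shifts repeat with period 8: UWPRBOYH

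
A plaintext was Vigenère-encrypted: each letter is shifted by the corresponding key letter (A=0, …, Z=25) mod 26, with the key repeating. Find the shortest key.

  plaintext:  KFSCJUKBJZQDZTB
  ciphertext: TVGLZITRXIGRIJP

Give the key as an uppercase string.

JQO

  i= 0: T-K =  9 → J
  i= 1: V-F = 16 → Q
  i= 2: G-S = 14 → O
  i= 3: L-C =  9 → J
  i= 4: Z-J = 16 → Q
  i= 5: I-U = 14 → O
  i= 6: T-K =  9 → J
  i= 7: R-B = 16 → Q
  i= 8: X-J = 14 → O
  i= 9: I-Z =  9 → J
  i=10: G-Q = 16 → Q
  i=11: R-D = 14 → O
  i=12: I-Z =  9 → J
  i=13: J-T = 16 → Q
  i=14: P-B = 14 → O
  shifts repeat with period 3: JQO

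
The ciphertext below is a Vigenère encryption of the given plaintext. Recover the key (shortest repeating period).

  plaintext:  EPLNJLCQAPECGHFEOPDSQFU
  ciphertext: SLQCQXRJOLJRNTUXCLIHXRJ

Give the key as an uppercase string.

  i= 0: S-E = 14 → O
  i= 1: L-P = 22 → W
  i= 2: Q-L =  5 → F
  i= 3: C-N = 15 → P
  i= 4: Q-J =  7 → H
  i= 5: X-L = 12 → M
  i= 6: R-C = 15 → P
  i= 7: J-Q = 19 → T
  i= 8: O-A = 14 → O
  i= 9: L-P = 22 → W
  i=10: J-E =  5 → F
  i=11: R-C = 15 → P
  i=12: N-G =  7 → H
  i=13: T-H = 12 → M
  i=14: U-F = 15 → P
  i=15: X-E = 19 → T
  i=16: C-O = 14 → O
  i=17: L-P = 22 → W
  i=18: I-D =  5 → F
  i=19: H-S = 15 → P
  i=20: X-Q =  7 → H
  i=21: R-F = 12 → M
  i=22: J-U = 15 → P
  shifts repeat with period 8: OWFPHMPT

OWFPHMPT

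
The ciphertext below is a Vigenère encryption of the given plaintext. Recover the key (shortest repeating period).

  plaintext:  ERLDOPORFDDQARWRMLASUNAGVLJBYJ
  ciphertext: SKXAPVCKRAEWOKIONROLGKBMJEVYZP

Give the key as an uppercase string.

OTMXBG

  i= 0: S-E = 14 → O
  i= 1: K-R = 19 → T
  i= 2: X-L = 12 → M
  i= 3: A-D = 23 → X
  i= 4: P-O =  1 → B
  i= 5: V-P =  6 → G
  i= 6: C-O = 14 → O
  i= 7: K-R = 19 → T
  i= 8: R-F = 12 → M
  i= 9: A-D = 23 → X
  i=10: E-D =  1 → B
  i=11: W-Q =  6 → G
  i=12: O-A = 14 → O
  i=13: K-R = 19 → T
  i=14: I-W = 12 → M
  i=15: O-R = 23 → X
  i=16: N-M =  1 → B
  i=17: R-L =  6 → G
  i=18: O-A = 14 → O
  i=19: L-S = 19 → T
  i=20: G-U = 12 → M
  i=21: K-N = 23 → X
  i=22: B-A =  1 → B
  i=23: M-G =  6 → G
  i=24: J-V = 14 → O
  i=25: E-L = 19 → T
  i=26: V-J = 12 → M
  i=27: Y-B = 23 → X
  i=28: Z-Y =  1 → B
  i=29: P-J =  6 → G
  shifts repeat with period 6: OTMXBG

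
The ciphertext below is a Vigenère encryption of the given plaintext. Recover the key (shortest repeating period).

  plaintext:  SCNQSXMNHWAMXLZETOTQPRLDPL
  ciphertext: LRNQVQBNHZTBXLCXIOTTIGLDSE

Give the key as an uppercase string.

TPAAD

  i= 0: L-S = 19 → T
  i= 1: R-C = 15 → P
  i= 2: N-N =  0 → A
  i= 3: Q-Q =  0 → A
  i= 4: V-S =  3 → D
  i= 5: Q-X = 19 → T
  i= 6: B-M = 15 → P
  i= 7: N-N =  0 → A
  i= 8: H-H =  0 → A
  i= 9: Z-W =  3 → D
  i=10: T-A = 19 → T
  i=11: B-M = 15 → P
  i=12: X-X =  0 → A
  i=13: L-L =  0 → A
  i=14: C-Z =  3 → D
  i=15: X-E = 19 → T
  i=16: I-T = 15 → P
  i=17: O-O =  0 → A
  i=18: T-T =  0 → A
  i=19: T-Q =  3 → D
  i=20: I-P = 19 → T
  i=21: G-R = 15 → P
  i=22: L-L =  0 → A
  i=23: D-D =  0 → A
  i=24: S-P =  3 → D
  i=25: E-L = 19 → T
  shifts repeat with period 5: TPAAD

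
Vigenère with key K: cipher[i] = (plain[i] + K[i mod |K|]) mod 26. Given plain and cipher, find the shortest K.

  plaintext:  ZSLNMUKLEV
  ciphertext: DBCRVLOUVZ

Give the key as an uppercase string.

  i= 0: D-Z =  4 → E
  i= 1: B-S =  9 → J
  i= 2: C-L = 17 → R
  i= 3: R-N =  4 → E
  i= 4: V-M =  9 → J
  i= 5: L-U = 17 → R
  i= 6: O-K =  4 → E
  i= 7: U-L =  9 → J
  i= 8: V-E = 17 → R
  i= 9: Z-V =  4 → E
  shifts repeat with period 3: EJR

EJR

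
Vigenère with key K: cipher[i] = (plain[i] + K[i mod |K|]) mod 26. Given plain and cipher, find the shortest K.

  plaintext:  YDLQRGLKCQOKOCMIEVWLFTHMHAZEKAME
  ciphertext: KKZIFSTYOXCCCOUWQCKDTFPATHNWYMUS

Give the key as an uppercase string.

MHOSOMIO

  i= 0: K-Y = 12 → M
  i= 1: K-D =  7 → H
  i= 2: Z-L = 14 → O
  i= 3: I-Q = 18 → S
  i= 4: F-R = 14 → O
  i= 5: S-G = 12 → M
  i= 6: T-L =  8 → I
  i= 7: Y-K = 14 → O
  i= 8: O-C = 12 → M
  i= 9: X-Q =  7 → H
  i=10: C-O = 14 → O
  i=11: C-K = 18 → S
  i=12: C-O = 14 → O
  i=13: O-C = 12 → M
  i=14: U-M =  8 → I
  i=15: W-I = 14 → O
  i=16: Q-E = 12 → M
  i=17: C-V =  7 → H
  i=18: K-W = 14 → O
  i=19: D-L = 18 → S
  i=20: T-F = 14 → O
  i=21: F-T = 12 → M
  i=22: P-H =  8 → I
  i=23: A-M = 14 → O
  i=24: T-H = 12 → M
  i=25: H-A =  7 → H
  i=26: N-Z = 14 → O
  i=27: W-E = 18 → S
  i=28: Y-K = 14 → O
  i=29: M-A = 12 → M
  i=30: U-M =  8 → I
  i=31: S-E = 14 → O
  shifts repeat with period 8: MHOSOMIO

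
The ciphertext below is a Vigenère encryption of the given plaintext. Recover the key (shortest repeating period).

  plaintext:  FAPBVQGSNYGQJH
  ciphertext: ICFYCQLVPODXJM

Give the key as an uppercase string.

DCQXHAF

  i= 0: I-F =  3 → D
  i= 1: C-A =  2 → C
  i= 2: F-P = 16 → Q
  i= 3: Y-B = 23 → X
  i= 4: C-V =  7 → H
  i= 5: Q-Q =  0 → A
  i= 6: L-G =  5 → F
  i= 7: V-S =  3 → D
  i= 8: P-N =  2 → C
  i= 9: O-Y = 16 → Q
  i=10: D-G = 23 → X
  i=11: X-Q =  7 → H
  i=12: J-J =  0 → A
  i=13: M-H =  5 → F
  shifts repeat with period 7: DCQXHAF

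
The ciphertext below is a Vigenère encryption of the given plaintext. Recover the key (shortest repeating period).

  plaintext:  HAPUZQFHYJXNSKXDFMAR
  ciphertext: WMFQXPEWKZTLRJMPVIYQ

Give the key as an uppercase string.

  i= 0: W-H = 15 → P
  i= 1: M-A = 12 → M
  i= 2: F-P = 16 → Q
  i= 3: Q-U = 22 → W
  i= 4: X-Z = 24 → Y
  i= 5: P-Q = 25 → Z
  i= 6: E-F = 25 → Z
  i= 7: W-H = 15 → P
  i= 8: K-Y = 12 → M
  i= 9: Z-J = 16 → Q
  i=10: T-X = 22 → W
  i=11: L-N = 24 → Y
  i=12: R-S = 25 → Z
  i=13: J-K = 25 → Z
  i=14: M-X = 15 → P
  i=15: P-D = 12 → M
  i=16: V-F = 16 → Q
  i=17: I-M = 22 → W
  i=18: Y-A = 24 → Y
  i=19: Q-R = 25 → Z
  shifts repeat with period 7: PMQWYZZ

PMQWYZZ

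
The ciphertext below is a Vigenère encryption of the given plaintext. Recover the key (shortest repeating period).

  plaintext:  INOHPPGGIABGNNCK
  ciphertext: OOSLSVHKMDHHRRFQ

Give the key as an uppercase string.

GBEED

  i= 0: O-I =  6 → G
  i= 1: O-N =  1 → B
  i= 2: S-O =  4 → E
  i= 3: L-H =  4 → E
  i= 4: S-P =  3 → D
  i= 5: V-P =  6 → G
  i= 6: H-G =  1 → B
  i= 7: K-G =  4 → E
  i= 8: M-I =  4 → E
  i= 9: D-A =  3 → D
  i=10: H-B =  6 → G
  i=11: H-G =  1 → B
  i=12: R-N =  4 → E
  i=13: R-N =  4 → E
  i=14: F-C =  3 → D
  i=15: Q-K =  6 → G
  shifts repeat with period 5: GBEED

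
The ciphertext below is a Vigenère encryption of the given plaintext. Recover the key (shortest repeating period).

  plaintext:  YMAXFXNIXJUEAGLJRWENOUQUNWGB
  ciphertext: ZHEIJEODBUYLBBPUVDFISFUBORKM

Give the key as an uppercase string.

  i= 0: Z-Y =  1 → B
  i= 1: H-M = 21 → V
  i= 2: E-A =  4 → E
  i= 3: I-X = 11 → L
  i= 4: J-F =  4 → E
  i= 5: E-X =  7 → H
  i= 6: O-N =  1 → B
  i= 7: D-I = 21 → V
  i= 8: B-X =  4 → E
  i= 9: U-J = 11 → L
  i=10: Y-U =  4 → E
  i=11: L-E =  7 → H
  i=12: B-A =  1 → B
  i=13: B-G = 21 → V
  i=14: P-L =  4 → E
  i=15: U-J = 11 → L
  i=16: V-R =  4 → E
  i=17: D-W =  7 → H
  i=18: F-E =  1 → B
  i=19: I-N = 21 → V
  i=20: S-O =  4 → E
  i=21: F-U = 11 → L
  i=22: U-Q =  4 → E
  i=23: B-U =  7 → H
  i=24: O-N =  1 → B
  i=25: R-W = 21 → V
  i=26: K-G =  4 → E
  i=27: M-B = 11 → L
  shifts repeat with period 6: BVELEH

BVELEH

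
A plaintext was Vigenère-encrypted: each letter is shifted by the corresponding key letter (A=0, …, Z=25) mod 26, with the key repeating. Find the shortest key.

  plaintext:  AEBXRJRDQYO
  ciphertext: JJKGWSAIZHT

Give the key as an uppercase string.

  i= 0: J-A =  9 → J
  i= 1: J-E =  5 → F
  i= 2: K-B =  9 → J
  i= 3: G-X =  9 → J
  i= 4: W-R =  5 → F
  i= 5: S-J =  9 → J
  i= 6: A-R =  9 → J
  i= 7: I-D =  5 → F
  i= 8: Z-Q =  9 → J
  i= 9: H-Y =  9 → J
  i=10: T-O =  5 → F
  shifts repeat with period 3: JFJ

JFJ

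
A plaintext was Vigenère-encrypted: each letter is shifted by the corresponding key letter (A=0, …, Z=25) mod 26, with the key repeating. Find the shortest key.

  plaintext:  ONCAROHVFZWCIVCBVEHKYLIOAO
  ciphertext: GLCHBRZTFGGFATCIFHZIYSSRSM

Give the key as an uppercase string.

SYAHKD

  i= 0: G-O = 18 → S
  i= 1: L-N = 24 → Y
  i= 2: C-C =  0 → A
  i= 3: H-A =  7 → H
  i= 4: B-R = 10 → K
  i= 5: R-O =  3 → D
  i= 6: Z-H = 18 → S
  i= 7: T-V = 24 → Y
  i= 8: F-F =  0 → A
  i= 9: G-Z =  7 → H
  i=10: G-W = 10 → K
  i=11: F-C =  3 → D
  i=12: A-I = 18 → S
  i=13: T-V = 24 → Y
  i=14: C-C =  0 → A
  i=15: I-B =  7 → H
  i=16: F-V = 10 → K
  i=17: H-E =  3 → D
  i=18: Z-H = 18 → S
  i=19: I-K = 24 → Y
  i=20: Y-Y =  0 → A
  i=21: S-L =  7 → H
  i=22: S-I = 10 → K
  i=23: R-O =  3 → D
  i=24: S-A = 18 → S
  i=25: M-O = 24 → Y
  shifts repeat with period 6: SYAHKD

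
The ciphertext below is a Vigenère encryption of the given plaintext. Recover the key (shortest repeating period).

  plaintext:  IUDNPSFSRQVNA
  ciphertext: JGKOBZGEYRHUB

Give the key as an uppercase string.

BMH

  i= 0: J-I =  1 → B
  i= 1: G-U = 12 → M
  i= 2: K-D =  7 → H
  i= 3: O-N =  1 → B
  i= 4: B-P = 12 → M
  i= 5: Z-S =  7 → H
  i= 6: G-F =  1 → B
  i= 7: E-S = 12 → M
  i= 8: Y-R =  7 → H
  i= 9: R-Q =  1 → B
  i=10: H-V = 12 → M
  i=11: U-N =  7 → H
  i=12: B-A =  1 → B
  shifts repeat with period 3: BMH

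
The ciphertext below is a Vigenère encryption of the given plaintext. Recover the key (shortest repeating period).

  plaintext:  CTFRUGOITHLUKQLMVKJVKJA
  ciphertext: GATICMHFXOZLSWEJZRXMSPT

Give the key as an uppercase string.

EHORIGTX

  i= 0: G-C =  4 → E
  i= 1: A-T =  7 → H
  i= 2: T-F = 14 → O
  i= 3: I-R = 17 → R
  i= 4: C-U =  8 → I
  i= 5: M-G =  6 → G
  i= 6: H-O = 19 → T
  i= 7: F-I = 23 → X
  i= 8: X-T =  4 → E
  i= 9: O-H =  7 → H
  i=10: Z-L = 14 → O
  i=11: L-U = 17 → R
  i=12: S-K =  8 → I
  i=13: W-Q =  6 → G
  i=14: E-L = 19 → T
  i=15: J-M = 23 → X
  i=16: Z-V =  4 → E
  i=17: R-K =  7 → H
  i=18: X-J = 14 → O
  i=19: M-V = 17 → R
  i=20: S-K =  8 → I
  i=21: P-J =  6 → G
  i=22: T-A = 19 → T
  shifts repeat with period 8: EHORIGTX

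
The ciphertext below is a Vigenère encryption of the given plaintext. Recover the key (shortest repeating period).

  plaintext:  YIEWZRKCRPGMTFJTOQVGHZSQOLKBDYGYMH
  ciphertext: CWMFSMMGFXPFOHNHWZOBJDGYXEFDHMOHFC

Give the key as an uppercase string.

  i= 0: C-Y =  4 → E
  i= 1: W-I = 14 → O
  i= 2: M-E =  8 → I
  i= 3: F-W =  9 → J
  i= 4: S-Z = 19 → T
  i= 5: M-R = 21 → V
  i= 6: M-K =  2 → C
  i= 7: G-C =  4 → E
  i= 8: F-R = 14 → O
  i= 9: X-P =  8 → I
  i=10: P-G =  9 → J
  i=11: F-M = 19 → T
  i=12: O-T = 21 → V
  i=13: H-F =  2 → C
  i=14: N-J =  4 → E
  i=15: H-T = 14 → O
  i=16: W-O =  8 → I
  i=17: Z-Q =  9 → J
  i=18: O-V = 19 → T
  i=19: B-G = 21 → V
  i=20: J-H =  2 → C
  i=21: D-Z =  4 → E
  i=22: G-S = 14 → O
  i=23: Y-Q =  8 → I
  i=24: X-O =  9 → J
  i=25: E-L = 19 → T
  i=26: F-K = 21 → V
  i=27: D-B =  2 → C
  i=28: H-D =  4 → E
  i=29: M-Y = 14 → O
  i=30: O-G =  8 → I
  i=31: H-Y =  9 → J
  i=32: F-M = 19 → T
  i=33: C-H = 21 → V
  shifts repeat with period 7: EOIJTVC

EOIJTVC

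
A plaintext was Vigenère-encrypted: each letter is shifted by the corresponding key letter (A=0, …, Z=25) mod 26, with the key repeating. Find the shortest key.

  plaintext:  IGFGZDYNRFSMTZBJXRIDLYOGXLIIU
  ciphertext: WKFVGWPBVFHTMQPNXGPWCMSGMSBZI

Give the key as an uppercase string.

OEAPHTR

  i= 0: W-I = 14 → O
  i= 1: K-G =  4 → E
  i= 2: F-F =  0 → A
  i= 3: V-G = 15 → P
  i= 4: G-Z =  7 → H
  i= 5: W-D = 19 → T
  i= 6: P-Y = 17 → R
  i= 7: B-N = 14 → O
  i= 8: V-R =  4 → E
  i= 9: F-F =  0 → A
  i=10: H-S = 15 → P
  i=11: T-M =  7 → H
  i=12: M-T = 19 → T
  i=13: Q-Z = 17 → R
  i=14: P-B = 14 → O
  i=15: N-J =  4 → E
  i=16: X-X =  0 → A
  i=17: G-R = 15 → P
  i=18: P-I =  7 → H
  i=19: W-D = 19 → T
  i=20: C-L = 17 → R
  i=21: M-Y = 14 → O
  i=22: S-O =  4 → E
  i=23: G-G =  0 → A
  i=24: M-X = 15 → P
  i=25: S-L =  7 → H
  i=26: B-I = 19 → T
  i=27: Z-I = 17 → R
  i=28: I-U = 14 → O
  shifts repeat with period 7: OEAPHTR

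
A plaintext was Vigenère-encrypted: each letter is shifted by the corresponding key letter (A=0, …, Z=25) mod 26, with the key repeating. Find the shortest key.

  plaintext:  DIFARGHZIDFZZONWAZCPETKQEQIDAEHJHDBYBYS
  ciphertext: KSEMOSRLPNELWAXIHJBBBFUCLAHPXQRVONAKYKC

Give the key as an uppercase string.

HKZMXMKM

  i= 0: K-D =  7 → H
  i= 1: S-I = 10 → K
  i= 2: E-F = 25 → Z
  i= 3: M-A = 12 → M
  i= 4: O-R = 23 → X
  i= 5: S-G = 12 → M
  i= 6: R-H = 10 → K
  i= 7: L-Z = 12 → M
  i= 8: P-I =  7 → H
  i= 9: N-D = 10 → K
  i=10: E-F = 25 → Z
  i=11: L-Z = 12 → M
  i=12: W-Z = 23 → X
  i=13: A-O = 12 → M
  i=14: X-N = 10 → K
  i=15: I-W = 12 → M
  i=16: H-A =  7 → H
  i=17: J-Z = 10 → K
  i=18: B-C = 25 → Z
  i=19: B-P = 12 → M
  i=20: B-E = 23 → X
  i=21: F-T = 12 → M
  i=22: U-K = 10 → K
  i=23: C-Q = 12 → M
  i=24: L-E =  7 → H
  i=25: A-Q = 10 → K
  i=26: H-I = 25 → Z
  i=27: P-D = 12 → M
  i=28: X-A = 23 → X
  i=29: Q-E = 12 → M
  i=30: R-H = 10 → K
  i=31: V-J = 12 → M
  i=32: O-H =  7 → H
  i=33: N-D = 10 → K
  i=34: A-B = 25 → Z
  i=35: K-Y = 12 → M
  i=36: Y-B = 23 → X
  i=37: K-Y = 12 → M
  i=38: C-S = 10 → K
  shifts repeat with period 8: HKZMXMKM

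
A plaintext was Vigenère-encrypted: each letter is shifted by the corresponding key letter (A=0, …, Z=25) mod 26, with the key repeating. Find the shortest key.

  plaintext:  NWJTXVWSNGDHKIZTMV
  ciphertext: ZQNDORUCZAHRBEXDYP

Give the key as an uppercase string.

MUEKRWYK

  i= 0: Z-N = 12 → M
  i= 1: Q-W = 20 → U
  i= 2: N-J =  4 → E
  i= 3: D-T = 10 → K
  i= 4: O-X = 17 → R
  i= 5: R-V = 22 → W
  i= 6: U-W = 24 → Y
  i= 7: C-S = 10 → K
  i= 8: Z-N = 12 → M
  i= 9: A-G = 20 → U
  i=10: H-D =  4 → E
  i=11: R-H = 10 → K
  i=12: B-K = 17 → R
  i=13: E-I = 22 → W
  i=14: X-Z = 24 → Y
  i=15: D-T = 10 → K
  i=16: Y-M = 12 → M
  i=17: P-V = 20 → U
  shifts repeat with period 8: MUEKRWYK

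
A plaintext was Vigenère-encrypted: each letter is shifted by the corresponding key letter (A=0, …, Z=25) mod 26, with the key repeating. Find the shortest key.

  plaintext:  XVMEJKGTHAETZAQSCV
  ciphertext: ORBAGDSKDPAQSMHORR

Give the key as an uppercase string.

RWPWXTM

  i= 0: O-X = 17 → R
  i= 1: R-V = 22 → W
  i= 2: B-M = 15 → P
  i= 3: A-E = 22 → W
  i= 4: G-J = 23 → X
  i= 5: D-K = 19 → T
  i= 6: S-G = 12 → M
  i= 7: K-T = 17 → R
  i= 8: D-H = 22 → W
  i= 9: P-A = 15 → P
  i=10: A-E = 22 → W
  i=11: Q-T = 23 → X
  i=12: S-Z = 19 → T
  i=13: M-A = 12 → M
  i=14: H-Q = 17 → R
  i=15: O-S = 22 → W
  i=16: R-C = 15 → P
  i=17: R-V = 22 → W
  shifts repeat with period 7: RWPWXTM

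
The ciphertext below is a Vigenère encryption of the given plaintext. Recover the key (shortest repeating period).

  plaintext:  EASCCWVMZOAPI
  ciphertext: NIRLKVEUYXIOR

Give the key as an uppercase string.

JIZ

  i= 0: N-E =  9 → J
  i= 1: I-A =  8 → I
  i= 2: R-S = 25 → Z
  i= 3: L-C =  9 → J
  i= 4: K-C =  8 → I
  i= 5: V-W = 25 → Z
  i= 6: E-V =  9 → J
  i= 7: U-M =  8 → I
  i= 8: Y-Z = 25 → Z
  i= 9: X-O =  9 → J
  i=10: I-A =  8 → I
  i=11: O-P = 25 → Z
  i=12: R-I =  9 → J
  shifts repeat with period 3: JIZ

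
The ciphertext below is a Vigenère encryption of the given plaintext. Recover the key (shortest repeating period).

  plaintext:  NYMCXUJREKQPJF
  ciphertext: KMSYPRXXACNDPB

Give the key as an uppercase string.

XOGWS

  i= 0: K-N = 23 → X
  i= 1: M-Y = 14 → O
  i= 2: S-M =  6 → G
  i= 3: Y-C = 22 → W
  i= 4: P-X = 18 → S
  i= 5: R-U = 23 → X
  i= 6: X-J = 14 → O
  i= 7: X-R =  6 → G
  i= 8: A-E = 22 → W
  i= 9: C-K = 18 → S
  i=10: N-Q = 23 → X
  i=11: D-P = 14 → O
  i=12: P-J =  6 → G
  i=13: B-F = 22 → W
  shifts repeat with period 5: XOGWS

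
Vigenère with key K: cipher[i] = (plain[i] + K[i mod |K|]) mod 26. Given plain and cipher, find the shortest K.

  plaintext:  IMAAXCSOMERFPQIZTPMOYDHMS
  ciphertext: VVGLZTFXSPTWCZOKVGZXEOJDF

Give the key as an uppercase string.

NJGLCR

  i= 0: V-I = 13 → N
  i= 1: V-M =  9 → J
  i= 2: G-A =  6 → G
  i= 3: L-A = 11 → L
  i= 4: Z-X =  2 → C
  i= 5: T-C = 17 → R
  i= 6: F-S = 13 → N
  i= 7: X-O =  9 → J
  i= 8: S-M =  6 → G
  i= 9: P-E = 11 → L
  i=10: T-R =  2 → C
  i=11: W-F = 17 → R
  i=12: C-P = 13 → N
  i=13: Z-Q =  9 → J
  i=14: O-I =  6 → G
  i=15: K-Z = 11 → L
  i=16: V-T =  2 → C
  i=17: G-P = 17 → R
  i=18: Z-M = 13 → N
  i=19: X-O =  9 → J
  i=20: E-Y =  6 → G
  i=21: O-D = 11 → L
  i=22: J-H =  2 → C
  i=23: D-M = 17 → R
  i=24: F-S = 13 → N
  shifts repeat with period 6: NJGLCR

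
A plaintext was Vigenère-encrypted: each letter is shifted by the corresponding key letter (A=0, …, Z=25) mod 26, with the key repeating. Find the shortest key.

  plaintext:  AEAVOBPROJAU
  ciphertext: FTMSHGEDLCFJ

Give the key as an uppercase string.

  i= 0: F-A =  5 → F
  i= 1: T-E = 15 → P
  i= 2: M-A = 12 → M
  i= 3: S-V = 23 → X
  i= 4: H-O = 19 → T
  i= 5: G-B =  5 → F
  i= 6: E-P = 15 → P
  i= 7: D-R = 12 → M
  i= 8: L-O = 23 → X
  i= 9: C-J = 19 → T
  i=10: F-A =  5 → F
  i=11: J-U = 15 → P
  shifts repeat with period 5: FPMXT

FPMXT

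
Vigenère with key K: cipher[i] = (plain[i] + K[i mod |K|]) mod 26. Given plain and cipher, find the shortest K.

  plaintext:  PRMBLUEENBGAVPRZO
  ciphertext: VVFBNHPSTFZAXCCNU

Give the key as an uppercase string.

  i= 0: V-P =  6 → G
  i= 1: V-R =  4 → E
  i= 2: F-M = 19 → T
  i= 3: B-B =  0 → A
  i= 4: N-L =  2 → C
  i= 5: H-U = 13 → N
  i= 6: P-E = 11 → L
  i= 7: S-E = 14 → O
  i= 8: T-N =  6 → G
  i= 9: F-B =  4 → E
  i=10: Z-G = 19 → T
  i=11: A-A =  0 → A
  i=12: X-V =  2 → C
  i=13: C-P = 13 → N
  i=14: C-R = 11 → L
  i=15: N-Z = 14 → O
  i=16: U-O =  6 → G
  shifts repeat with period 8: GETACNLO

GETACNLO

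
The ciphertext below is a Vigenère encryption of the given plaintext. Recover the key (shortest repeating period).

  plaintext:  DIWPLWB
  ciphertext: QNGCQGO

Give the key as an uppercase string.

NFK

  i= 0: Q-D = 13 → N
  i= 1: N-I =  5 → F
  i= 2: G-W = 10 → K
  i= 3: C-P = 13 → N
  i= 4: Q-L =  5 → F
  i= 5: G-W = 10 → K
  i= 6: O-B = 13 → N
  shifts repeat with period 3: NFK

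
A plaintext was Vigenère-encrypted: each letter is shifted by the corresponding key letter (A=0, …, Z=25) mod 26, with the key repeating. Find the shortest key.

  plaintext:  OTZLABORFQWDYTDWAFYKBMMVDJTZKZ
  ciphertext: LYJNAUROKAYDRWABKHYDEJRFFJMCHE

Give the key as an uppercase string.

XFKCATD

  i= 0: L-O = 23 → X
  i= 1: Y-T =  5 → F
  i= 2: J-Z = 10 → K
  i= 3: N-L =  2 → C
  i= 4: A-A =  0 → A
  i= 5: U-B = 19 → T
  i= 6: R-O =  3 → D
  i= 7: O-R = 23 → X
  i= 8: K-F =  5 → F
  i= 9: A-Q = 10 → K
  i=10: Y-W =  2 → C
  i=11: D-D =  0 → A
  i=12: R-Y = 19 → T
  i=13: W-T =  3 → D
  i=14: A-D = 23 → X
  i=15: B-W =  5 → F
  i=16: K-A = 10 → K
  i=17: H-F =  2 → C
  i=18: Y-Y =  0 → A
  i=19: D-K = 19 → T
  i=20: E-B =  3 → D
  i=21: J-M = 23 → X
  i=22: R-M =  5 → F
  i=23: F-V = 10 → K
  i=24: F-D =  2 → C
  i=25: J-J =  0 → A
  i=26: M-T = 19 → T
  i=27: C-Z =  3 → D
  i=28: H-K = 23 → X
  i=29: E-Z =  5 → F
  shifts repeat with period 7: XFKCATD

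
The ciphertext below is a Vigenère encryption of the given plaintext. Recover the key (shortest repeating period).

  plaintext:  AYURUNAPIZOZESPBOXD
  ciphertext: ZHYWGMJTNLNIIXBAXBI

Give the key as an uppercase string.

  i= 0: Z-A = 25 → Z
  i= 1: H-Y =  9 → J
  i= 2: Y-U =  4 → E
  i= 3: W-R =  5 → F
  i= 4: G-U = 12 → M
  i= 5: M-N = 25 → Z
  i= 6: J-A =  9 → J
  i= 7: T-P =  4 → E
  i= 8: N-I =  5 → F
  i= 9: L-Z = 12 → M
  i=10: N-O = 25 → Z
  i=11: I-Z =  9 → J
  i=12: I-E =  4 → E
  i=13: X-S =  5 → F
  i=14: B-P = 12 → M
  i=15: A-B = 25 → Z
  i=16: X-O =  9 → J
  i=17: B-X =  4 → E
  i=18: I-D =  5 → F
  shifts repeat with period 5: ZJEFM

ZJEFM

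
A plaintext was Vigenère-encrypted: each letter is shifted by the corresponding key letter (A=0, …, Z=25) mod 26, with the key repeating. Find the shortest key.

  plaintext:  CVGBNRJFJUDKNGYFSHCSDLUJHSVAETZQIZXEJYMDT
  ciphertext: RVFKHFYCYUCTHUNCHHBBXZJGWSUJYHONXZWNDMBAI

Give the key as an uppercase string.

PAZJUOPX

  i= 0: R-C = 15 → P
  i= 1: V-V =  0 → A
  i= 2: F-G = 25 → Z
  i= 3: K-B =  9 → J
  i= 4: H-N = 20 → U
  i= 5: F-R = 14 → O
  i= 6: Y-J = 15 → P
  i= 7: C-F = 23 → X
  i= 8: Y-J = 15 → P
  i= 9: U-U =  0 → A
  i=10: C-D = 25 → Z
  i=11: T-K =  9 → J
  i=12: H-N = 20 → U
  i=13: U-G = 14 → O
  i=14: N-Y = 15 → P
  i=15: C-F = 23 → X
  i=16: H-S = 15 → P
  i=17: H-H =  0 → A
  i=18: B-C = 25 → Z
  i=19: B-S =  9 → J
  i=20: X-D = 20 → U
  i=21: Z-L = 14 → O
  i=22: J-U = 15 → P
  i=23: G-J = 23 → X
  i=24: W-H = 15 → P
  i=25: S-S =  0 → A
  i=26: U-V = 25 → Z
  i=27: J-A =  9 → J
  i=28: Y-E = 20 → U
  i=29: H-T = 14 → O
  i=30: O-Z = 15 → P
  i=31: N-Q = 23 → X
  i=32: X-I = 15 → P
  i=33: Z-Z =  0 → A
  i=34: W-X = 25 → Z
  i=35: N-E =  9 → J
  i=36: D-J = 20 → U
  i=37: M-Y = 14 → O
  i=38: B-M = 15 → P
  i=39: A-D = 23 → X
  i=40: I-T = 15 → P
  shifts repeat with period 8: PAZJUOPX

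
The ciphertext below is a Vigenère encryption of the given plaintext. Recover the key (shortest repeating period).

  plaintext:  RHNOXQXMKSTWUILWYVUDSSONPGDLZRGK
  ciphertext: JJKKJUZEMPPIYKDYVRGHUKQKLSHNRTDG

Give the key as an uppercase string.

  i= 0: J-R = 18 → S
  i= 1: J-H =  2 → C
  i= 2: K-N = 23 → X
  i= 3: K-O = 22 → W
  i= 4: J-X = 12 → M
  i= 5: U-Q =  4 → E
  i= 6: Z-X =  2 → C
  i= 7: E-M = 18 → S
  i= 8: M-K =  2 → C
  i= 9: P-S = 23 → X
  i=10: P-T = 22 → W
  i=11: I-W = 12 → M
  i=12: Y-U =  4 → E
  i=13: K-I =  2 → C
  i=14: D-L = 18 → S
  i=15: Y-W =  2 → C
  i=16: V-Y = 23 → X
  i=17: R-V = 22 → W
  i=18: G-U = 12 → M
  i=19: H-D =  4 → E
  i=20: U-S =  2 → C
  i=21: K-S = 18 → S
  i=22: Q-O =  2 → C
  i=23: K-N = 23 → X
  i=24: L-P = 22 → W
  i=25: S-G = 12 → M
  i=26: H-D =  4 → E
  i=27: N-L =  2 → C
  i=28: R-Z = 18 → S
  i=29: T-R =  2 → C
  i=30: D-G = 23 → X
  i=31: G-K = 22 → W
  shifts repeat with period 7: SCXWMEC

SCXWMEC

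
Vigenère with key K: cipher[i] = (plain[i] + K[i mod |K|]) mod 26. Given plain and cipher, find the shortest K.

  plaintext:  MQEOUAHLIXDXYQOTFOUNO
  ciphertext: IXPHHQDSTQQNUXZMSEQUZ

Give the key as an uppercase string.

  i= 0: I-M = 22 → W
  i= 1: X-Q =  7 → H
  i= 2: P-E = 11 → L
  i= 3: H-O = 19 → T
  i= 4: H-U = 13 → N
  i= 5: Q-A = 16 → Q
  i= 6: D-H = 22 → W
  i= 7: S-L =  7 → H
  i= 8: T-I = 11 → L
  i= 9: Q-X = 19 → T
  i=10: Q-D = 13 → N
  i=11: N-X = 16 → Q
  i=12: U-Y = 22 → W
  i=13: X-Q =  7 → H
  i=14: Z-O = 11 → L
  i=15: M-T = 19 → T
  i=16: S-F = 13 → N
  i=17: E-O = 16 → Q
  i=18: Q-U = 22 → W
  i=19: U-N =  7 → H
  i=20: Z-O = 11 → L
  shifts repeat with period 6: WHLTNQ

WHLTNQ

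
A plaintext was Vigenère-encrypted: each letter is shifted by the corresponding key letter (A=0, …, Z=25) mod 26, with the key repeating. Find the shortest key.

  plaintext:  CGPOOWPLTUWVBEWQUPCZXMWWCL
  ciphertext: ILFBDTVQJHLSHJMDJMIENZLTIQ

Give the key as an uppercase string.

  i= 0: I-C =  6 → G
  i= 1: L-G =  5 → F
  i= 2: F-P = 16 → Q
  i= 3: B-O = 13 → N
  i= 4: D-O = 15 → P
  i= 5: T-W = 23 → X
  i= 6: V-P =  6 → G
  i= 7: Q-L =  5 → F
  i= 8: J-T = 16 → Q
  i= 9: H-U = 13 → N
  i=10: L-W = 15 → P
  i=11: S-V = 23 → X
  i=12: H-B =  6 → G
  i=13: J-E =  5 → F
  i=14: M-W = 16 → Q
  i=15: D-Q = 13 → N
  i=16: J-U = 15 → P
  i=17: M-P = 23 → X
  i=18: I-C =  6 → G
  i=19: E-Z =  5 → F
  i=20: N-X = 16 → Q
  i=21: Z-M = 13 → N
  i=22: L-W = 15 → P
  i=23: T-W = 23 → X
  i=24: I-C =  6 → G
  i=25: Q-L =  5 → F
  shifts repeat with period 6: GFQNPX

GFQNPX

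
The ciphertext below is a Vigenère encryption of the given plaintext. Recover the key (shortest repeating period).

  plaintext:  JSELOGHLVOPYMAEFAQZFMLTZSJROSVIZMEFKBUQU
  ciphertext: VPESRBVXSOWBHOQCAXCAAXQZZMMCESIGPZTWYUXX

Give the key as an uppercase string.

  i= 0: V-J = 12 → M
  i= 1: P-S = 23 → X
  i= 2: E-E =  0 → A
  i= 3: S-L =  7 → H
  i= 4: R-O =  3 → D
  i= 5: B-G = 21 → V
  i= 6: V-H = 14 → O
  i= 7: X-L = 12 → M
  i= 8: S-V = 23 → X
  i= 9: O-O =  0 → A
  i=10: W-P =  7 → H
  i=11: B-Y =  3 → D
  i=12: H-M = 21 → V
  i=13: O-A = 14 → O
  i=14: Q-E = 12 → M
  i=15: C-F = 23 → X
  i=16: A-A =  0 → A
  i=17: X-Q =  7 → H
  i=18: C-Z =  3 → D
  i=19: A-F = 21 → V
  i=20: A-M = 14 → O
  i=21: X-L = 12 → M
  i=22: Q-T = 23 → X
  i=23: Z-Z =  0 → A
  i=24: Z-S =  7 → H
  i=25: M-J =  3 → D
  i=26: M-R = 21 → V
  i=27: C-O = 14 → O
  i=28: E-S = 12 → M
  i=29: S-V = 23 → X
  i=30: I-I =  0 → A
  i=31: G-Z =  7 → H
  i=32: P-M =  3 → D
  i=33: Z-E = 21 → V
  i=34: T-F = 14 → O
  i=35: W-K = 12 → M
  i=36: Y-B = 23 → X
  i=37: U-U =  0 → A
  i=38: X-Q =  7 → H
  i=39: X-U =  3 → D
  shifts repeat with period 7: MXAHDVO

MXAHDVO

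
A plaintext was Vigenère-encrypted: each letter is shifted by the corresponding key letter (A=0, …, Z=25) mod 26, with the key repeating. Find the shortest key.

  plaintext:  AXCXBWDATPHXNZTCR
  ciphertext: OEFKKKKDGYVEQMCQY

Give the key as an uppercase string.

OHDNJ

  i= 0: O-A = 14 → O
  i= 1: E-X =  7 → H
  i= 2: F-C =  3 → D
  i= 3: K-X = 13 → N
  i= 4: K-B =  9 → J
  i= 5: K-W = 14 → O
  i= 6: K-D =  7 → H
  i= 7: D-A =  3 → D
  i= 8: G-T = 13 → N
  i= 9: Y-P =  9 → J
  i=10: V-H = 14 → O
  i=11: E-X =  7 → H
  i=12: Q-N =  3 → D
  i=13: M-Z = 13 → N
  i=14: C-T =  9 → J
  i=15: Q-C = 14 → O
  i=16: Y-R =  7 → H
  shifts repeat with period 5: OHDNJ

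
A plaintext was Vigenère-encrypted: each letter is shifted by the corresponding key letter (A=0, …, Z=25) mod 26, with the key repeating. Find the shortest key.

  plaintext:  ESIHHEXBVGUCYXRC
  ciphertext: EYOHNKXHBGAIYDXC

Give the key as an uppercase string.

AGG

  i= 0: E-E =  0 → A
  i= 1: Y-S =  6 → G
  i= 2: O-I =  6 → G
  i= 3: H-H =  0 → A
  i= 4: N-H =  6 → G
  i= 5: K-E =  6 → G
  i= 6: X-X =  0 → A
  i= 7: H-B =  6 → G
  i= 8: B-V =  6 → G
  i= 9: G-G =  0 → A
  i=10: A-U =  6 → G
  i=11: I-C =  6 → G
  i=12: Y-Y =  0 → A
  i=13: D-X =  6 → G
  i=14: X-R =  6 → G
  i=15: C-C =  0 → A
  shifts repeat with period 3: AGG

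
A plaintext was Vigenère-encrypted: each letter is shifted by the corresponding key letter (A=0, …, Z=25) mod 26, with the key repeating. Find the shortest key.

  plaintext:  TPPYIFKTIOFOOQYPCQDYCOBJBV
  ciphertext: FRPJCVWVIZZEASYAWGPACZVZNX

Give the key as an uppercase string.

MCALUQ

  i= 0: F-T = 12 → M
  i= 1: R-P =  2 → C
  i= 2: P-P =  0 → A
  i= 3: J-Y = 11 → L
  i= 4: C-I = 20 → U
  i= 5: V-F = 16 → Q
  i= 6: W-K = 12 → M
  i= 7: V-T =  2 → C
  i= 8: I-I =  0 → A
  i= 9: Z-O = 11 → L
  i=10: Z-F = 20 → U
  i=11: E-O = 16 → Q
  i=12: A-O = 12 → M
  i=13: S-Q =  2 → C
  i=14: Y-Y =  0 → A
  i=15: A-P = 11 → L
  i=16: W-C = 20 → U
  i=17: G-Q = 16 → Q
  i=18: P-D = 12 → M
  i=19: A-Y =  2 → C
  i=20: C-C =  0 → A
  i=21: Z-O = 11 → L
  i=22: V-B = 20 → U
  i=23: Z-J = 16 → Q
  i=24: N-B = 12 → M
  i=25: X-V =  2 → C
  shifts repeat with period 6: MCALUQ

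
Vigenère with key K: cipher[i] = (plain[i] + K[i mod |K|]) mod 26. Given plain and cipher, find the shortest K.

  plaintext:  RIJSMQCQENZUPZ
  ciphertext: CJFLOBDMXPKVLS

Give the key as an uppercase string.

LBWTC

  i= 0: C-R = 11 → L
  i= 1: J-I =  1 → B
  i= 2: F-J = 22 → W
  i= 3: L-S = 19 → T
  i= 4: O-M =  2 → C
  i= 5: B-Q = 11 → L
  i= 6: D-C =  1 → B
  i= 7: M-Q = 22 → W
  i= 8: X-E = 19 → T
  i= 9: P-N =  2 → C
  i=10: K-Z = 11 → L
  i=11: V-U =  1 → B
  i=12: L-P = 22 → W
  i=13: S-Z = 19 → T
  shifts repeat with period 5: LBWTC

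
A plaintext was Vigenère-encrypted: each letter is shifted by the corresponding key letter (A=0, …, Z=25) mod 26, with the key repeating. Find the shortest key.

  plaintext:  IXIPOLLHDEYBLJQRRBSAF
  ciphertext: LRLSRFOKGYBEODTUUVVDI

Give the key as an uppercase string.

DUDD

  i= 0: L-I =  3 → D
  i= 1: R-X = 20 → U
  i= 2: L-I =  3 → D
  i= 3: S-P =  3 → D
  i= 4: R-O =  3 → D
  i= 5: F-L = 20 → U
  i= 6: O-L =  3 → D
  i= 7: K-H =  3 → D
  i= 8: G-D =  3 → D
  i= 9: Y-E = 20 → U
  i=10: B-Y =  3 → D
  i=11: E-B =  3 → D
  i=12: O-L =  3 → D
  i=13: D-J = 20 → U
  i=14: T-Q =  3 → D
  i=15: U-R =  3 → D
  i=16: U-R =  3 → D
  i=17: V-B = 20 → U
  i=18: V-S =  3 → D
  i=19: D-A =  3 → D
  i=20: I-F =  3 → D
  shifts repeat with period 4: DUDD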